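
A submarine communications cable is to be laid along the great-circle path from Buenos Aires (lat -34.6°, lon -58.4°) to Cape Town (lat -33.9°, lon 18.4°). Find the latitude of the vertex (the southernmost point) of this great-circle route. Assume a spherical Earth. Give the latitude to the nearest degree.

≈ -41°

The great circle lies in the plane with unit normal n̂ = (p₁ × p₂)/|p₁ × p₂|.
Here n̂_z ≈ +0.755; the vertex latitude is φ_max = arccos|n̂_z| ≈ 41.0°.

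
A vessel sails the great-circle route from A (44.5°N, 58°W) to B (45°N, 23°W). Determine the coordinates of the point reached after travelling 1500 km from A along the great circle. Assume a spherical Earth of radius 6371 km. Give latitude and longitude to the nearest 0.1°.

Write both endpoints as unit vectors p₁, p₂ with components (cos φ cos λ, cos φ sin λ, sin φ).
The central angle between the endpoints is δ = arccos(p₁·p₂) ≈ 0.431 rad (24.7°). The total great-circle distance is δ·R ≈ 0.431 × 6371 ≈ 2743 km, so the target fraction is f = 1500/2743 ≈ 0.547.
Interpolate at f ≈ 0.547 with slerp weights a = sin((1−f)δ)/sin δ ≈ 0.464, b = sin(fδ)/sin δ ≈ 0.559.
p = a·p₁ + b·p₂ ≈ (0.539, -0.435, 0.721); φ = arcsin(p_z) ≈ 46.12°, λ = atan2(p_y, p_x) ≈ -38.91°.

≈ (46.1°N, 38.9°W)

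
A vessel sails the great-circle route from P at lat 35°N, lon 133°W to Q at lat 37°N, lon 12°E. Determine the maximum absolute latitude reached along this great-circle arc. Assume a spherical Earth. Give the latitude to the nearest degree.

≈ 68°N

The great circle lies in the plane with unit normal n̂ = (p₁ × p₂)/|p₁ × p₂|.
Here n̂_z ≈ +0.382; the vertex latitude is φ_max = arccos|n̂_z| ≈ 67.5°.
Check via Clairaut: cos φ_max = |cos φ₁| · sin C = cos(35.0°)·sin(27.8°) ≈ 0.382, again giving ≈ 67.5°.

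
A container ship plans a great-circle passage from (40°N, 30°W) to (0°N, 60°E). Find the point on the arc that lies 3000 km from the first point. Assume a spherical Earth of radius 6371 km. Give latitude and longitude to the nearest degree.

≈ (35°N, 4°E)

The haversine formula gives a central angle δ ≈ 1.571 rad (90.0°) between the endpoints. The total great-circle distance is δ·R ≈ 1.571 × 6371 ≈ 10008 km, so the target fraction is f = 3000/10008 ≈ 0.300.
Interpolate at f ≈ 0.300 with slerp weights a = sin((1−f)δ)/sin δ ≈ 0.891, b = sin(fδ)/sin δ ≈ 0.454.
p = a·p₁ + b·p₂ ≈ (0.818, 0.052, 0.573); φ = arcsin(p_z) ≈ 34.95°, λ = atan2(p_y, p_x) ≈ 3.61°.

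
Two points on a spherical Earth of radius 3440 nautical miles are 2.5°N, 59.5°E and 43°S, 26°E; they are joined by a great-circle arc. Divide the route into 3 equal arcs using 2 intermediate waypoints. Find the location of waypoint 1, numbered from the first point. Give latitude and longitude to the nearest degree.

≈ 13°S, 50°E

From cos δ = sin φ₁ sin φ₂ + cos φ₁ cos φ₂ cos Δλ, the central angle is δ ≈ 0.953 rad (54.6°).
Interpolate at f = 1/3 with slerp weights a = sin((1−f)δ)/sin δ ≈ 0.728, b = sin(fδ)/sin δ ≈ 0.383.
p = a·p₁ + b·p₂ ≈ (0.621, 0.749, -0.230); φ = arcsin(p_z) ≈ -13.27°, λ = atan2(p_y, p_x) ≈ 50.36°.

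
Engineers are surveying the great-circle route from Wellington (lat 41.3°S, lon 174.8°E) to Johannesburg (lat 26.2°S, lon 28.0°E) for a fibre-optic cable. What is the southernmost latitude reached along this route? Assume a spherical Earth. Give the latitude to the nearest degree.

The great circle lies in the plane with unit normal n̂ = (p₁ × p₂)/|p₁ × p₂|.
Here n̂_z ≈ -0.384; the vertex latitude is φ_max = arccos|n̂_z| ≈ 67.4°.
Check via Clairaut: cos φ_max = |cos φ₁| · sin C = cos(41.3°)·sin(149.3°) ≈ 0.384, again giving ≈ 67.4°.

≈ 67°S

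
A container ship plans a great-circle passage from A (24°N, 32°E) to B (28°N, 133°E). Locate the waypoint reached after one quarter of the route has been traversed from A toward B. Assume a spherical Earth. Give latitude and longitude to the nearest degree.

≈ (33°N, 55°E)

From cos δ = sin φ₁ sin φ₂ + cos φ₁ cos φ₂ cos Δλ, the central angle is δ ≈ 1.534 rad (87.9°).
Interpolate at f = 1/4 with slerp weights a = sin((1−f)δ)/sin δ ≈ 0.914, b = sin(fδ)/sin δ ≈ 0.374.
p = a·p₁ + b·p₂ ≈ (0.482, 0.684, 0.547); φ = arcsin(p_z) ≈ 33.18°, λ = atan2(p_y, p_x) ≈ 54.81°.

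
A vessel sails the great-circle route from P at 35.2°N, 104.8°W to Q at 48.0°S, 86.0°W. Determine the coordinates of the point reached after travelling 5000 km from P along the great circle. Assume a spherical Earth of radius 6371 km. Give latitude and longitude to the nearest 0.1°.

From cos δ = sin φ₁ sin φ₂ + cos φ₁ cos φ₂ cos Δλ, the central angle is δ ≈ 1.481 rad (84.9°). The total great-circle distance is δ·R ≈ 1.481 × 6371 ≈ 9438 km, so the target fraction is f = 5000/9438 ≈ 0.530.
Interpolate at f ≈ 0.530 with slerp weights a = sin((1−f)δ)/sin δ ≈ 0.644, b = sin(fδ)/sin δ ≈ 0.710.
p = a·p₁ + b·p₂ ≈ (-0.101, -0.983, -0.156); φ = arcsin(p_z) ≈ -8.97°, λ = atan2(p_y, p_x) ≈ -95.89°.

≈ 9.0°S, 95.9°W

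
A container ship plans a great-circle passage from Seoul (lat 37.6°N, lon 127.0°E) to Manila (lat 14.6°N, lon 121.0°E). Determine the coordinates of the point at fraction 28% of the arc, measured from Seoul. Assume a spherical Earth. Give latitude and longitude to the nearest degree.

Convert each endpoint to a unit vector on the sphere (x = cos φ cos λ, y = cos φ sin λ, z = sin φ).
The central angle between the endpoints is δ = arccos(p₁·p₂) ≈ 0.412 rad (23.6°).
Interpolate at f = 0.28 with slerp weights a = sin((1−f)δ)/sin δ ≈ 0.730, b = sin(fδ)/sin δ ≈ 0.287.
p = a·p₁ + b·p₂ ≈ (-0.491, 0.700, 0.518); φ = arcsin(p_z) ≈ 31.19°, λ = atan2(p_y, p_x) ≈ 125.05°.

≈ lat 31°N, lon 125°E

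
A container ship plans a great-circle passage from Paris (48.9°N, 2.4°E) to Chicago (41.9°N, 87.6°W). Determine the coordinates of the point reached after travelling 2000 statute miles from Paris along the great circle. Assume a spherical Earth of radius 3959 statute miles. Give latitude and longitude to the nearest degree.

≈ (55°N, 45°W)

Write both endpoints as unit vectors p₁, p₂ with components (cos φ cos λ, cos φ sin λ, sin φ).
The central angle between the endpoints is δ = arccos(p₁·p₂) ≈ 1.043 rad (59.8°). The total great-circle distance is δ·R ≈ 1.043 × 3959 ≈ 4131 mi, so the target fraction is f = 2000/4131 ≈ 0.484.
Interpolate at f ≈ 0.484 with slerp weights a = sin((1−f)δ)/sin δ ≈ 0.593, b = sin(fδ)/sin δ ≈ 0.560.
p = a·p₁ + b·p₂ ≈ (0.407, -0.400, 0.821); φ = arcsin(p_z) ≈ 55.19°, λ = atan2(p_y, p_x) ≈ -44.51°.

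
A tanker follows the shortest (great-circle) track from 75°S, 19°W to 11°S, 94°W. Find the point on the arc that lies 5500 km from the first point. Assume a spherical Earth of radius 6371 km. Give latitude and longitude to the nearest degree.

Convert each endpoint to a unit vector on the sphere (x = cos φ cos λ, y = cos φ sin λ, z = sin φ).
The central angle between the endpoints is δ = arccos(p₁·p₂) ≈ 1.318 rad (75.5°). The total great-circle distance is δ·R ≈ 1.318 × 6371 ≈ 8397 km, so the target fraction is f = 5500/8397 ≈ 0.655.
Interpolate at f ≈ 0.655 with slerp weights a = sin((1−f)δ)/sin δ ≈ 0.454, b = sin(fδ)/sin δ ≈ 0.785.
p = a·p₁ + b·p₂ ≈ (0.057, -0.807, -0.588); φ = arcsin(p_z) ≈ -36.01°, λ = atan2(p_y, p_x) ≈ -85.94°.

≈ 36°S, 86°W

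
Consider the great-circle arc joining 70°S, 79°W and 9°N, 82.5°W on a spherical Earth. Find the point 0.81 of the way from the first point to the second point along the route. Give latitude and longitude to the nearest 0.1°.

≈ 6.0°S, 82.2°W

From cos δ = sin φ₁ sin φ₂ + cos φ₁ cos φ₂ cos Δλ, the central angle is δ ≈ 1.379 rad (79.0°).
Interpolate at f = 0.81 with slerp weights a = sin((1−f)δ)/sin δ ≈ 0.264, b = sin(fδ)/sin δ ≈ 0.916.
p = a·p₁ + b·p₂ ≈ (0.135, -0.985, -0.105); φ = arcsin(p_z) ≈ -6.01°, λ = atan2(p_y, p_x) ≈ -82.18°.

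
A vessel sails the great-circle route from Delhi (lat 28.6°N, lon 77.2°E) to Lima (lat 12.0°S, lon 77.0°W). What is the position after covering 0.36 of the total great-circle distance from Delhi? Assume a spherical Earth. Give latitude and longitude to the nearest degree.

The haversine formula gives a central angle δ ≈ 2.632 rad (150.8°) between the endpoints.
Interpolate at f = 0.36 with slerp weights a = sin((1−f)δ)/sin δ ≈ 2.035, b = sin(fδ)/sin δ ≈ 1.663.
p = a·p₁ + b·p₂ ≈ (0.762, 0.157, 0.628); φ = arcsin(p_z) ≈ 38.93°, λ = atan2(p_y, p_x) ≈ 11.68°.

≈ lat 39°N, lon 12°E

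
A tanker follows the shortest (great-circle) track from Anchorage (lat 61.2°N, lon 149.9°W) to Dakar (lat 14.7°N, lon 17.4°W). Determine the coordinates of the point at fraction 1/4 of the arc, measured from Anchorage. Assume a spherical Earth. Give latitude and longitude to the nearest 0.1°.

≈ lat 69.6°N, lon 93.7°W

The haversine formula gives a central angle δ ≈ 1.663 rad (95.3°) between the endpoints.
Interpolate at f = 1/4 with slerp weights a = sin((1−f)δ)/sin δ ≈ 0.952, b = sin(fδ)/sin δ ≈ 0.406.
p = a·p₁ + b·p₂ ≈ (-0.022, -0.347, 0.937); φ = arcsin(p_z) ≈ 69.63°, λ = atan2(p_y, p_x) ≈ -93.70°.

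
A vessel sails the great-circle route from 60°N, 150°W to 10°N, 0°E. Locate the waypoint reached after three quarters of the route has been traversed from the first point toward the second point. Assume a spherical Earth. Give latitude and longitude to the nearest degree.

The haversine formula gives a central angle δ ≈ 1.850 rad (106.0°) between the endpoints.
Interpolate at f = 3/4 with slerp weights a = sin((1−f)δ)/sin δ ≈ 0.464, b = sin(fδ)/sin δ ≈ 1.023.
p = a·p₁ + b·p₂ ≈ (0.806, -0.116, 0.580); φ = arcsin(p_z) ≈ 35.44°, λ = atan2(p_y, p_x) ≈ -8.19°.

≈ 35°N, 8°W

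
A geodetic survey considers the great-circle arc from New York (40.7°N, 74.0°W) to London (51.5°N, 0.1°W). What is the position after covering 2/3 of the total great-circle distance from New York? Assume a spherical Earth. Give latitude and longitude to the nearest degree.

Write both endpoints as unit vectors p₁, p₂ with components (cos φ cos λ, cos φ sin λ, sin φ).
The central angle between the endpoints is δ = arccos(p₁·p₂) ≈ 0.875 rad (50.1°).
Interpolate at f = 2/3 with slerp weights a = sin((1−f)δ)/sin δ ≈ 0.375, b = sin(fδ)/sin δ ≈ 0.718.
p = a·p₁ + b·p₂ ≈ (0.525, -0.274, 0.806); φ = arcsin(p_z) ≈ 53.69°, λ = atan2(p_y, p_x) ≈ -27.54°.

≈ (54°N, 28°W)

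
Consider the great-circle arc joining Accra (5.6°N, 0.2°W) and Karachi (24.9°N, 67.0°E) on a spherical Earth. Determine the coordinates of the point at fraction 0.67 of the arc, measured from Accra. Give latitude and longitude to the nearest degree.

Convert each endpoint to a unit vector on the sphere (x = cos φ cos λ, y = cos φ sin λ, z = sin φ).
The central angle between the endpoints is δ = arccos(p₁·p₂) ≈ 1.169 rad (67.0°).
Interpolate at f = 0.67 with slerp weights a = sin((1−f)δ)/sin δ ≈ 0.409, b = sin(fδ)/sin δ ≈ 0.767.
p = a·p₁ + b·p₂ ≈ (0.679, 0.639, 0.363); φ = arcsin(p_z) ≈ 21.27°, λ = atan2(p_y, p_x) ≈ 43.26°.

≈ 21°N, 43°E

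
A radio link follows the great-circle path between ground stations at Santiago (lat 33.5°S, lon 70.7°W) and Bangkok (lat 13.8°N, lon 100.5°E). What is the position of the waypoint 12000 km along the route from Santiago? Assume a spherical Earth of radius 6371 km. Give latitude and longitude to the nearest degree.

≈ lat 34°S, lon 81°E

Write both endpoints as unit vectors p₁, p₂ with components (cos φ cos λ, cos φ sin λ, sin φ).
The central angle between the endpoints is δ = arccos(p₁·p₂) ≈ 2.771 rad (158.7°). The total great-circle distance is δ·R ≈ 2.771 × 6371 ≈ 17651 km, so the target fraction is f = 12000/17651 ≈ 0.680.
Interpolate at f ≈ 0.680 with slerp weights a = sin((1−f)δ)/sin δ ≈ 2.138, b = sin(fδ)/sin δ ≈ 2.624.
p = a·p₁ + b·p₂ ≈ (0.125, 0.823, -0.554); φ = arcsin(p_z) ≈ -33.64°, λ = atan2(p_y, p_x) ≈ 81.38°.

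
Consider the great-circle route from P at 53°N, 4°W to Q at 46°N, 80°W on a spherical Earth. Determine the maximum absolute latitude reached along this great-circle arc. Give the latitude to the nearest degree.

The great circle lies in the plane with unit normal n̂ = (p₁ × p₂)/|p₁ × p₂|.
Here n̂_z ≈ -0.550; the vertex latitude is φ_max = arccos|n̂_z| ≈ 56.6°.
Check via Clairaut: cos φ_max = |cos φ₁| · sin C = cos(53.0°)·sin(66.1°) ≈ 0.550, again giving ≈ 56.6°.

≈ 57°N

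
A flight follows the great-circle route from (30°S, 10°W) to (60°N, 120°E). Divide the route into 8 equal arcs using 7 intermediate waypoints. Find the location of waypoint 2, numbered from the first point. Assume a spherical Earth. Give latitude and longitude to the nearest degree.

From cos δ = sin φ₁ sin φ₂ + cos φ₁ cos φ₂ cos Δλ, the central angle is δ ≈ 2.362 rad (135.3°).
Interpolate at f = 2/8 with slerp weights a = sin((1−f)δ)/sin δ ≈ 1.394, b = sin(fδ)/sin δ ≈ 0.792.
p = a·p₁ + b·p₂ ≈ (0.991, 0.133, -0.011); φ = arcsin(p_z) ≈ -0.63°, λ = atan2(p_y, p_x) ≈ 7.67°.

≈ (1°S, 8°E)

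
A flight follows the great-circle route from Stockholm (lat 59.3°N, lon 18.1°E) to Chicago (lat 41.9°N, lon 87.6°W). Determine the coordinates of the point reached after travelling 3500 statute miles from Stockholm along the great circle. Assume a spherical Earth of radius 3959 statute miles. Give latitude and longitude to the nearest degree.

The haversine formula gives a central angle δ ≈ 1.080 rad (61.9°) between the endpoints. The total great-circle distance is δ·R ≈ 1.080 × 3959 ≈ 4275 mi, so the target fraction is f = 3500/4275 ≈ 0.819.
Interpolate at f ≈ 0.819 with slerp weights a = sin((1−f)δ)/sin δ ≈ 0.221, b = sin(fδ)/sin δ ≈ 0.877.
p = a·p₁ + b·p₂ ≈ (0.134, -0.617, 0.775); φ = arcsin(p_z) ≈ 50.83°, λ = atan2(p_y, p_x) ≈ -77.71°.

≈ lat 51°N, lon 78°W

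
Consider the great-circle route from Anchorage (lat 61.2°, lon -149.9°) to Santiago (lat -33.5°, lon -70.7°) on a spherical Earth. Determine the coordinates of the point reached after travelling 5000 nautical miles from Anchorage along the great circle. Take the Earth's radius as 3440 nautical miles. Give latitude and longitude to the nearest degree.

From cos δ = sin φ₁ sin φ₂ + cos φ₁ cos φ₂ cos Δλ, the central angle is δ ≈ 1.991 rad (114.1°). The total great-circle distance is δ·R ≈ 1.991 × 3440 ≈ 6851 nmi, so the target fraction is f = 5000/6851 ≈ 0.730.
Interpolate at f ≈ 0.730 with slerp weights a = sin((1−f)δ)/sin δ ≈ 0.561, b = sin(fδ)/sin δ ≈ 1.088.
p = a·p₁ + b·p₂ ≈ (0.066, -0.992, -0.109); φ = arcsin(p_z) ≈ -6.23°, λ = atan2(p_y, p_x) ≈ -86.20°.

≈ lat -6°, lon -86°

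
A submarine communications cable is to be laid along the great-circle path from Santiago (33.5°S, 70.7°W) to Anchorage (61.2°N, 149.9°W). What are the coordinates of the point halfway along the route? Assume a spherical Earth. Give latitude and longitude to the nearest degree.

Write both endpoints as unit vectors p₁, p₂ with components (cos φ cos λ, cos φ sin λ, sin φ).
The central angle between the endpoints is δ = arccos(p₁·p₂) ≈ 1.991 rad (114.1°).
Interpolate at f = 1/2 with slerp weights a = sin((1−f)δ)/sin δ ≈ 0.919, b = sin(fδ)/sin δ ≈ 0.919.
p = a·p₁ + b·p₂ ≈ (-0.130, -0.946, 0.298); φ = arcsin(p_z) ≈ 17.35°, λ = atan2(p_y, p_x) ≈ -97.81°.

≈ (17°N, 98°W)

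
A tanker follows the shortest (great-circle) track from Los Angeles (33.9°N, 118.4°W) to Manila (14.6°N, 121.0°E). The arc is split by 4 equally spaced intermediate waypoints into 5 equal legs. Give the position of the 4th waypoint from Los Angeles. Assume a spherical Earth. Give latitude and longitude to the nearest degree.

≈ (28°N, 139°E)

Write both endpoints as unit vectors p₁, p₂ with components (cos φ cos λ, cos φ sin λ, sin φ).
The central angle between the endpoints is δ = arccos(p₁·p₂) ≈ 1.842 rad (105.6°).
Interpolate at f = 4/5 with slerp weights a = sin((1−f)δ)/sin δ ≈ 0.374, b = sin(fδ)/sin δ ≈ 1.033.
p = a·p₁ + b·p₂ ≈ (-0.663, 0.584, 0.469); φ = arcsin(p_z) ≈ 27.97°, λ = atan2(p_y, p_x) ≈ 138.60°.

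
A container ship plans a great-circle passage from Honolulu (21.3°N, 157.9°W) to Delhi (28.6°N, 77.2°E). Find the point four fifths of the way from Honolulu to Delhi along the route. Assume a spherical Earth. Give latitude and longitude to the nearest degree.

≈ 40°N, 99°E

The haversine formula gives a central angle δ ≈ 1.869 rad (107.1°) between the endpoints.
Interpolate at f = 4/5 with slerp weights a = sin((1−f)δ)/sin δ ≈ 0.382, b = sin(fδ)/sin δ ≈ 1.043.
p = a·p₁ + b·p₂ ≈ (-0.127, 0.759, 0.638); φ = arcsin(p_z) ≈ 39.66°, λ = atan2(p_y, p_x) ≈ 99.49°.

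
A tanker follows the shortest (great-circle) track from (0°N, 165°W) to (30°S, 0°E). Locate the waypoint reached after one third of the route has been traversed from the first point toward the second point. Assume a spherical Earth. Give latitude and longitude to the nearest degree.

≈ (43°S, 140°W)

Write both endpoints as unit vectors p₁, p₂ with components (cos φ cos λ, cos φ sin λ, sin φ).
The central angle between the endpoints is δ = arccos(p₁·p₂) ≈ 2.562 rad (146.8°).
Interpolate at f = 1/3 with slerp weights a = sin((1−f)δ)/sin δ ≈ 1.808, b = sin(fδ)/sin δ ≈ 1.376.
p = a·p₁ + b·p₂ ≈ (-0.555, -0.468, -0.688); φ = arcsin(p_z) ≈ -43.46°, λ = atan2(p_y, p_x) ≈ -139.86°.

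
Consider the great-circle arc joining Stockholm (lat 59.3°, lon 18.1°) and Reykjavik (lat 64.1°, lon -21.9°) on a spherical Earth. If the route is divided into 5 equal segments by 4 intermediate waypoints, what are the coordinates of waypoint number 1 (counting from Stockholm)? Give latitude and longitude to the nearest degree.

≈ lat 61°, lon 11°

Convert each endpoint to a unit vector on the sphere (x = cos φ cos λ, y = cos φ sin λ, z = sin φ).
The central angle between the endpoints is δ = arccos(p₁·p₂) ≈ 0.335 rad (19.2°).
Interpolate at f = 1/5 with slerp weights a = sin((1−f)δ)/sin δ ≈ 0.805, b = sin(fδ)/sin δ ≈ 0.204.
p = a·p₁ + b·p₂ ≈ (0.473, 0.095, 0.876); φ = arcsin(p_z) ≈ 61.13°, λ = atan2(p_y, p_x) ≈ 11.30°.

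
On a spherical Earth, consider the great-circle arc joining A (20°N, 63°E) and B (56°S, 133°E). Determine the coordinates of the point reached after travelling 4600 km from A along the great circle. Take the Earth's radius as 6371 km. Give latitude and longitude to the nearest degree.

≈ (16°S, 84°E)

Write both endpoints as unit vectors p₁, p₂ with components (cos φ cos λ, cos φ sin λ, sin φ).
The central angle between the endpoints is δ = arccos(p₁·p₂) ≈ 1.675 rad (96.0°). The total great-circle distance is δ·R ≈ 1.675 × 6371 ≈ 10670 km, so the target fraction is f = 4600/10670 ≈ 0.431.
Interpolate at f ≈ 0.431 with slerp weights a = sin((1−f)δ)/sin δ ≈ 0.819, b = sin(fδ)/sin δ ≈ 0.664.
p = a·p₁ + b·p₂ ≈ (0.096, 0.958, -0.271); φ = arcsin(p_z) ≈ -15.70°, λ = atan2(p_y, p_x) ≈ 84.27°.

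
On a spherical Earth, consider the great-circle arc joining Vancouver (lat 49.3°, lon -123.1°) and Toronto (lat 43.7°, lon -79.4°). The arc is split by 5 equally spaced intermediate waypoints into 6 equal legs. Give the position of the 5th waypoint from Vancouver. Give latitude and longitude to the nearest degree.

≈ lat 46°, lon -86°

The haversine formula gives a central angle δ ≈ 0.526 rad (30.2°) between the endpoints.
Interpolate at f = 5/6 with slerp weights a = sin((1−f)δ)/sin δ ≈ 0.174, b = sin(fδ)/sin δ ≈ 0.845.
p = a·p₁ + b·p₂ ≈ (0.050, -0.696, 0.716); φ = arcsin(p_z) ≈ 45.75°, λ = atan2(p_y, p_x) ≈ -85.86°.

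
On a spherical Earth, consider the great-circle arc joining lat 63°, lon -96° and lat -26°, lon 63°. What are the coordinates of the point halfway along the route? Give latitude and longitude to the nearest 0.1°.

From cos δ = sin φ₁ sin φ₂ + cos φ₁ cos φ₂ cos Δλ, the central angle is δ ≈ 2.452 rad (140.5°).
Interpolate at f = 1/2 with slerp weights a = sin((1−f)δ)/sin δ ≈ 1.479, b = sin(fδ)/sin δ ≈ 1.479.
p = a·p₁ + b·p₂ ≈ (0.533, 0.517, 0.670); φ = arcsin(p_z) ≈ 42.04°, λ = atan2(p_y, p_x) ≈ 44.09°.

≈ lat 42.0°, lon 44.1°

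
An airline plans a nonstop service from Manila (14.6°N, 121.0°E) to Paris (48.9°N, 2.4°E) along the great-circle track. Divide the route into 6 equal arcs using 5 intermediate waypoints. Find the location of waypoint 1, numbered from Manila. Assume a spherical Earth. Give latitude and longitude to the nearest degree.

≈ 27°N, 111°E

From cos δ = sin φ₁ sin φ₂ + cos φ₁ cos φ₂ cos Δλ, the central angle is δ ≈ 1.686 rad (96.6°).
Interpolate at f = 1/6 with slerp weights a = sin((1−f)δ)/sin δ ≈ 0.993, b = sin(fδ)/sin δ ≈ 0.279.
p = a·p₁ + b·p₂ ≈ (-0.311, 0.831, 0.461); φ = arcsin(p_z) ≈ 27.42°, λ = atan2(p_y, p_x) ≈ 110.54°.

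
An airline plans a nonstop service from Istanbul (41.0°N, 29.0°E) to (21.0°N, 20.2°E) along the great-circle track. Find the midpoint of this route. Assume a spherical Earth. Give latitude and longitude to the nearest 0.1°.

≈ (31.1°N, 24.1°E)

Convert each endpoint to a unit vector on the sphere (x = cos φ cos λ, y = cos φ sin λ, z = sin φ).
The central angle between the endpoints is δ = arccos(p₁·p₂) ≈ 0.373 rad (21.3°).
Interpolate at f = 1/2 with slerp weights a = sin((1−f)δ)/sin δ ≈ 0.509, b = sin(fδ)/sin δ ≈ 0.509.
p = a·p₁ + b·p₂ ≈ (0.782, 0.350, 0.516); φ = arcsin(p_z) ≈ 31.07°, λ = atan2(p_y, p_x) ≈ 24.13°.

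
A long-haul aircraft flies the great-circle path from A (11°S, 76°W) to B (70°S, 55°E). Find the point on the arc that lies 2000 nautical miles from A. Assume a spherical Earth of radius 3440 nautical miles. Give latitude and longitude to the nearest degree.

From cos δ = sin φ₁ sin φ₂ + cos φ₁ cos φ₂ cos Δλ, the central angle is δ ≈ 1.612 rad (92.3°). The total great-circle distance is δ·R ≈ 1.612 × 3440 ≈ 5544 nmi, so the target fraction is f = 2000/5544 ≈ 0.361.
Interpolate at f ≈ 0.361 with slerp weights a = sin((1−f)δ)/sin δ ≈ 0.858, b = sin(fδ)/sin δ ≈ 0.550.
p = a·p₁ + b·p₂ ≈ (0.312, -0.663, -0.680); φ = arcsin(p_z) ≈ -42.86°, λ = atan2(p_y, p_x) ≈ -64.84°.

≈ (43°S, 65°W)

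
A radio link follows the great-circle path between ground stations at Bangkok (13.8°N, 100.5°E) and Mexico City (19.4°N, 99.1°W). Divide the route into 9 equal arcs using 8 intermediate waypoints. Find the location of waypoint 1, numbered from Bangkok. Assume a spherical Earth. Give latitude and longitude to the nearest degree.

≈ (27°N, 109°E)

Convert each endpoint to a unit vector on the sphere (x = cos φ cos λ, y = cos φ sin λ, z = sin φ).
The central angle between the endpoints is δ = arccos(p₁·p₂) ≈ 2.471 rad (141.6°).
Interpolate at f = 1/9 with slerp weights a = sin((1−f)δ)/sin δ ≈ 1.305, b = sin(fδ)/sin δ ≈ 0.437.
p = a·p₁ + b·p₂ ≈ (-0.296, 0.839, 0.456); φ = arcsin(p_z) ≈ 27.14°, λ = atan2(p_y, p_x) ≈ 109.43°.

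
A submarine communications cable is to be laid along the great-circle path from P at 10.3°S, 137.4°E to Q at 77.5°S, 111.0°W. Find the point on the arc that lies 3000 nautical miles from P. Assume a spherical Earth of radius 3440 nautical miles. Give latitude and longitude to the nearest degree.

≈ 59°S, 155°E

Write both endpoints as unit vectors p₁, p₂ with components (cos φ cos λ, cos φ sin λ, sin φ).
The central angle between the endpoints is δ = arccos(p₁·p₂) ≈ 1.474 rad (84.5°). The total great-circle distance is δ·R ≈ 1.474 × 3440 ≈ 5072 nmi, so the target fraction is f = 3000/5072 ≈ 0.591.
Interpolate at f ≈ 0.591 with slerp weights a = sin((1−f)δ)/sin δ ≈ 0.569, b = sin(fδ)/sin δ ≈ 0.769.
p = a·p₁ + b·p₂ ≈ (-0.472, 0.224, -0.853); φ = arcsin(p_z) ≈ -58.52°, λ = atan2(p_y, p_x) ≈ 154.64°.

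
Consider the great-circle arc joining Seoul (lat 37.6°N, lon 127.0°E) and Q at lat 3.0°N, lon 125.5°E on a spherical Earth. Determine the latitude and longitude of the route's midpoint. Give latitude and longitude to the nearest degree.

Write both endpoints as unit vectors p₁, p₂ with components (cos φ cos λ, cos φ sin λ, sin φ).
The central angle between the endpoints is δ = arccos(p₁·p₂) ≈ 0.604 rad (34.6°).
Interpolate at f = 1/2 with slerp weights a = sin((1−f)δ)/sin δ ≈ 0.524, b = sin(fδ)/sin δ ≈ 0.524.
p = a·p₁ + b·p₂ ≈ (-0.553, 0.757, 0.347); φ = arcsin(p_z) ≈ 20.30°, λ = atan2(p_y, p_x) ≈ 126.16°.

≈ lat 20°N, lon 126°E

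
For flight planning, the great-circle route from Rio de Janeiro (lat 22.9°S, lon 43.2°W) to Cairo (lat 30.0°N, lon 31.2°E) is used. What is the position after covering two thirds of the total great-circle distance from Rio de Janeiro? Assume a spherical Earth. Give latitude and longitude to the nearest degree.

≈ lat 14°N, lon 4°E

Write both endpoints as unit vectors p₁, p₂ with components (cos φ cos λ, cos φ sin λ, sin φ).
The central angle between the endpoints is δ = arccos(p₁·p₂) ≈ 1.551 rad (88.9°).
Interpolate at f = 2/3 with slerp weights a = sin((1−f)δ)/sin δ ≈ 0.494, b = sin(fδ)/sin δ ≈ 0.859.
p = a·p₁ + b·p₂ ≈ (0.969, 0.074, 0.237); φ = arcsin(p_z) ≈ 13.73°, λ = atan2(p_y, p_x) ≈ 4.36°.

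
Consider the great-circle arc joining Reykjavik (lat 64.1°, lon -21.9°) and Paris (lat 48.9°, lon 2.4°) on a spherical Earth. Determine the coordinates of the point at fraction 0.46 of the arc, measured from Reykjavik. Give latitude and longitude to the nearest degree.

≈ lat 58°, lon -8°

From cos δ = sin φ₁ sin φ₂ + cos φ₁ cos φ₂ cos Δλ, the central angle is δ ≈ 0.349 rad (20.0°).
Interpolate at f = 0.46 with slerp weights a = sin((1−f)δ)/sin δ ≈ 0.548, b = sin(fδ)/sin δ ≈ 0.467.
p = a·p₁ + b·p₂ ≈ (0.529, -0.076, 0.845); φ = arcsin(p_z) ≈ 57.69°, λ = atan2(p_y, p_x) ≈ -8.22°.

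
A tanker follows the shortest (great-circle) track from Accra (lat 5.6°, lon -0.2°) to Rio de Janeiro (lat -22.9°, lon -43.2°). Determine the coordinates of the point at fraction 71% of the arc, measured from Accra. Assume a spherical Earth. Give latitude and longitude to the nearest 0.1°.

≈ lat -15.3°, lon -29.9°

The haversine formula gives a central angle δ ≈ 0.886 rad (50.8°) between the endpoints.
Interpolate at f = 0.71 with slerp weights a = sin((1−f)δ)/sin δ ≈ 0.328, b = sin(fδ)/sin δ ≈ 0.760.
p = a·p₁ + b·p₂ ≈ (0.837, -0.480, -0.264); φ = arcsin(p_z) ≈ -15.28°, λ = atan2(p_y, p_x) ≈ -29.85°.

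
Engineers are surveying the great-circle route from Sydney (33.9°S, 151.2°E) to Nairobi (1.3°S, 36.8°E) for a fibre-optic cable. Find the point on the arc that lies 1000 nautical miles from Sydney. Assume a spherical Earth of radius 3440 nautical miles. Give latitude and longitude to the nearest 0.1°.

≈ 36.7°S, 131.0°E

Convert each endpoint to a unit vector on the sphere (x = cos φ cos λ, y = cos φ sin λ, z = sin φ).
The central angle between the endpoints is δ = arccos(p₁·p₂) ≈ 1.907 rad (109.3°). The total great-circle distance is δ·R ≈ 1.907 × 3440 ≈ 6561 nmi, so the target fraction is f = 1000/6561 ≈ 0.152.
Interpolate at f ≈ 0.152 with slerp weights a = sin((1−f)δ)/sin δ ≈ 1.058, b = sin(fδ)/sin δ ≈ 0.304.
p = a·p₁ + b·p₂ ≈ (-0.527, 0.605, -0.597); φ = arcsin(p_z) ≈ -36.67°, λ = atan2(p_y, p_x) ≈ 131.04°.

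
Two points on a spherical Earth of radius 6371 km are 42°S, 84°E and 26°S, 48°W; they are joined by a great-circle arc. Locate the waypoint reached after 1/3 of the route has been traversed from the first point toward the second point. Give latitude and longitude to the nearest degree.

Write both endpoints as unit vectors p₁, p₂ with components (cos φ cos λ, cos φ sin λ, sin φ).
The central angle between the endpoints is δ = arccos(p₁·p₂) ≈ 1.725 rad (98.8°).
Interpolate at f = 1/3 with slerp weights a = sin((1−f)δ)/sin δ ≈ 0.924, b = sin(fδ)/sin δ ≈ 0.550.
p = a·p₁ + b·p₂ ≈ (0.403, 0.315, -0.859); φ = arcsin(p_z) ≈ -59.25°, λ = atan2(p_y, p_x) ≈ 38.04°.

≈ 59°S, 38°E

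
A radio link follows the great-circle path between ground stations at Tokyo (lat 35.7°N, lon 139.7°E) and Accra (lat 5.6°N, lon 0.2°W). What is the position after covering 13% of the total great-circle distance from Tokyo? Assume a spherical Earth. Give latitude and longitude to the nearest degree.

≈ lat 45°N, lon 122°E

Write both endpoints as unit vectors p₁, p₂ with components (cos φ cos λ, cos φ sin λ, sin φ).
The central angle between the endpoints is δ = arccos(p₁·p₂) ≈ 2.167 rad (124.1°).
Interpolate at f = 0.13 with slerp weights a = sin((1−f)δ)/sin δ ≈ 1.149, b = sin(fδ)/sin δ ≈ 0.336.
p = a·p₁ + b·p₂ ≈ (-0.377, 0.602, 0.703); φ = arcsin(p_z) ≈ 44.69°, λ = atan2(p_y, p_x) ≈ 122.07°.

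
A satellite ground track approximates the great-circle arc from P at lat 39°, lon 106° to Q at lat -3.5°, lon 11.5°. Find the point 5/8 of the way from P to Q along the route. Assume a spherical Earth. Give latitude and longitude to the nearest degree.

≈ lat 19°, lon 40°

From cos δ = sin φ₁ sin φ₂ + cos φ₁ cos φ₂ cos Δλ, the central angle is δ ≈ 1.670 rad (95.7°).
Interpolate at f = 5/8 with slerp weights a = sin((1−f)δ)/sin δ ≈ 0.589, b = sin(fδ)/sin δ ≈ 0.869.
p = a·p₁ + b·p₂ ≈ (0.723, 0.613, 0.318); φ = arcsin(p_z) ≈ 18.52°, λ = atan2(p_y, p_x) ≈ 40.27°.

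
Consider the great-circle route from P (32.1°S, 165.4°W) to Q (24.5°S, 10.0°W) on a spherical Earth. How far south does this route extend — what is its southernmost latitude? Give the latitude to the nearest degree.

The great circle lies in the plane with unit normal n̂ = (p₁ × p₂)/|p₁ × p₂|.
Here n̂_z ≈ +0.366; the vertex latitude is φ_max = arccos|n̂_z| ≈ 68.5°.
Check via Clairaut: cos φ_max = |cos φ₁| · sin C = cos(32.1°)·sin(154.4°) ≈ 0.366, again giving ≈ 68.5°.

≈ 69°S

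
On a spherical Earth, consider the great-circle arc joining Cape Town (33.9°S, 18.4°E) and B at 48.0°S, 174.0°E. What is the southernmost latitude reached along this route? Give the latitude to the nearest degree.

The great circle lies in the plane with unit normal n̂ = (p₁ × p₂)/|p₁ × p₂|.
Here n̂_z ≈ +0.230; the vertex latitude is φ_max = arccos|n̂_z| ≈ 76.7°.

≈ 77°S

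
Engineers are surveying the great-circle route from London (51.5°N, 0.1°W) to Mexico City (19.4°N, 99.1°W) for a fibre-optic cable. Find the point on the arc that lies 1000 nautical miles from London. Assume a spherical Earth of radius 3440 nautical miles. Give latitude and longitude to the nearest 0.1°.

≈ (53.9°N, 27.5°W)

From cos δ = sin φ₁ sin φ₂ + cos φ₁ cos φ₂ cos Δλ, the central angle is δ ≈ 1.402 rad (80.3°). The total great-circle distance is δ·R ≈ 1.402 × 3440 ≈ 4823 nmi, so the target fraction is f = 1000/4823 ≈ 0.207.
Interpolate at f ≈ 0.207 with slerp weights a = sin((1−f)δ)/sin δ ≈ 0.909, b = sin(fδ)/sin δ ≈ 0.291.
p = a·p₁ + b·p₂ ≈ (0.523, -0.272, 0.808); φ = arcsin(p_z) ≈ 53.91°, λ = atan2(p_y, p_x) ≈ -27.48°.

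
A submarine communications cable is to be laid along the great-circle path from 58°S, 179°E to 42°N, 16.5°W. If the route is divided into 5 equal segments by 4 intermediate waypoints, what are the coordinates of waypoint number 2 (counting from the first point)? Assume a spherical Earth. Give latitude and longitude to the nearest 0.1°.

Convert each endpoint to a unit vector on the sphere (x = cos φ cos λ, y = cos φ sin λ, z = sin φ).
The central angle between the endpoints is δ = arccos(p₁·p₂) ≈ 2.814 rad (161.3°).
Interpolate at f = 2/5 with slerp weights a = sin((1−f)δ)/sin δ ≈ 3.090, b = sin(fδ)/sin δ ≈ 2.808.
p = a·p₁ + b·p₂ ≈ (0.364, -0.564, -0.741); φ = arcsin(p_z) ≈ -47.83°, λ = atan2(p_y, p_x) ≈ -57.17°.

≈ 47.8°S, 57.2°W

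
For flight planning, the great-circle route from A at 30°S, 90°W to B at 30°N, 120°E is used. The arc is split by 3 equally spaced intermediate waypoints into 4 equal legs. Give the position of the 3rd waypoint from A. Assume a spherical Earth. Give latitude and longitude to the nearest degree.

Convert each endpoint to a unit vector on the sphere (x = cos φ cos λ, y = cos φ sin λ, z = sin φ).
The central angle between the endpoints is δ = arccos(p₁·p₂) ≈ 2.689 rad (154.1°).
Interpolate at f = 3/4 with slerp weights a = sin((1−f)δ)/sin δ ≈ 1.426, b = sin(fδ)/sin δ ≈ 2.065.
p = a·p₁ + b·p₂ ≈ (-0.894, 0.314, 0.320); φ = arcsin(p_z) ≈ 18.64°, λ = atan2(p_y, p_x) ≈ 160.65°.

≈ 19°N, 161°E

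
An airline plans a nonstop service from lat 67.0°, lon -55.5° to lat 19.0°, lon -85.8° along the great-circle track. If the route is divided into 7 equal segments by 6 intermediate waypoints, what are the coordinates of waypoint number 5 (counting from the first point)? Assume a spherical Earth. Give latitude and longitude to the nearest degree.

≈ lat 33°, lon -81°

Convert each endpoint to a unit vector on the sphere (x = cos φ cos λ, y = cos φ sin λ, z = sin φ).
The central angle between the endpoints is δ = arccos(p₁·p₂) ≈ 0.904 rad (51.8°).
Interpolate at f = 5/7 with slerp weights a = sin((1−f)δ)/sin δ ≈ 0.325, b = sin(fδ)/sin δ ≈ 0.766.
p = a·p₁ + b·p₂ ≈ (0.125, -0.827, 0.548); φ = arcsin(p_z) ≈ 33.26°, λ = atan2(p_y, p_x) ≈ -81.41°.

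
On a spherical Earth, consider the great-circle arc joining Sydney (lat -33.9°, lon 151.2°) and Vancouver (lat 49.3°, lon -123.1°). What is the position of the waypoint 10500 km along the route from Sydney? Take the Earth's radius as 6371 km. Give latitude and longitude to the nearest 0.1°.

From cos δ = sin φ₁ sin φ₂ + cos φ₁ cos φ₂ cos Δλ, the central angle is δ ≈ 1.963 rad (112.5°). The total great-circle distance is δ·R ≈ 1.963 × 6371 ≈ 12507 km, so the target fraction is f = 10500/12507 ≈ 0.840.
Interpolate at f ≈ 0.840 with slerp weights a = sin((1−f)δ)/sin δ ≈ 0.335, b = sin(fδ)/sin δ ≈ 1.079.
p = a·p₁ + b·p₂ ≈ (-0.628, -0.455, 0.631); φ = arcsin(p_z) ≈ 39.13°, λ = atan2(p_y, p_x) ≈ -144.06°.

≈ lat 39.1°, lon -144.1°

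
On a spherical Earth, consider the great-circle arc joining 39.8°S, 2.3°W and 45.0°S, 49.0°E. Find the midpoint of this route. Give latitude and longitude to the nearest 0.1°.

≈ 45.4°S, 22.2°E

The haversine formula gives a central angle δ ≈ 0.656 rad (37.6°) between the endpoints.
Interpolate at f = 1/2 with slerp weights a = sin((1−f)δ)/sin δ ≈ 0.528, b = sin(fδ)/sin δ ≈ 0.528.
p = a·p₁ + b·p₂ ≈ (0.650, 0.266, -0.712); φ = arcsin(p_z) ≈ -45.36°, λ = atan2(p_y, p_x) ≈ 22.21°.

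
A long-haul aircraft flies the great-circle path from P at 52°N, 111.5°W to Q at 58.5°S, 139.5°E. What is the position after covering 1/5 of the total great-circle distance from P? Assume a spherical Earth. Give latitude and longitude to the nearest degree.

≈ 31°N, 137°W

Write both endpoints as unit vectors p₁, p₂ with components (cos φ cos λ, cos φ sin λ, sin φ).
The central angle between the endpoints is δ = arccos(p₁·p₂) ≈ 2.460 rad (141.0°).
Interpolate at f = 1/5 with slerp weights a = sin((1−f)δ)/sin δ ≈ 1.464, b = sin(fδ)/sin δ ≈ 0.750.
p = a·p₁ + b·p₂ ≈ (-0.628, -0.584, 0.514); φ = arcsin(p_z) ≈ 30.94°, λ = atan2(p_y, p_x) ≈ -137.09°.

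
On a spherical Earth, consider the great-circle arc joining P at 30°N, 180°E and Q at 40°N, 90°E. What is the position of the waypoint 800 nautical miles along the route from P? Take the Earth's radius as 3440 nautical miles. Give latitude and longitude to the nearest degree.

Write both endpoints as unit vectors p₁, p₂ with components (cos φ cos λ, cos φ sin λ, sin φ).
The central angle between the endpoints is δ = arccos(p₁·p₂) ≈ 1.244 rad (71.3°). The total great-circle distance is δ·R ≈ 1.244 × 3440 ≈ 4278 nmi, so the target fraction is f = 800/4278 ≈ 0.187.
Interpolate at f ≈ 0.187 with slerp weights a = sin((1−f)δ)/sin δ ≈ 0.895, b = sin(fδ)/sin δ ≈ 0.243.
p = a·p₁ + b·p₂ ≈ (-0.775, 0.186, 0.604); φ = arcsin(p_z) ≈ 37.15°, λ = atan2(p_y, p_x) ≈ 166.47°.

≈ 37°N, 166°E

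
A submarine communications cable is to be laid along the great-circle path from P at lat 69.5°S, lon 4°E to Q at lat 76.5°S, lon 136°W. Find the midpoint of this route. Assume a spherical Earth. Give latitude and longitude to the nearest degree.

≈ lat 83°S, lon 37°W

Write both endpoints as unit vectors p₁, p₂ with components (cos φ cos λ, cos φ sin λ, sin φ).
The central angle between the endpoints is δ = arccos(p₁·p₂) ≈ 0.558 rad (32.0°).
Interpolate at f = 1/2 with slerp weights a = sin((1−f)δ)/sin δ ≈ 0.520, b = sin(fδ)/sin δ ≈ 0.520.
p = a·p₁ + b·p₂ ≈ (0.094, -0.072, -0.993); φ = arcsin(p_z) ≈ -83.20°, λ = atan2(p_y, p_x) ≈ -37.20°.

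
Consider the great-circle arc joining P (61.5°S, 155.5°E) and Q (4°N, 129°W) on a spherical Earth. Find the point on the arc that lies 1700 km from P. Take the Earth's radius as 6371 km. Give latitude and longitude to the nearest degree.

≈ (55°S, 178°W)

Write both endpoints as unit vectors p₁, p₂ with components (cos φ cos λ, cos φ sin λ, sin φ).
The central angle between the endpoints is δ = arccos(p₁·p₂) ≈ 1.513 rad (86.7°). The total great-circle distance is δ·R ≈ 1.513 × 6371 ≈ 9639 km, so the target fraction is f = 1700/9639 ≈ 0.176.
Interpolate at f ≈ 0.176 with slerp weights a = sin((1−f)δ)/sin δ ≈ 0.949, b = sin(fδ)/sin δ ≈ 0.264.
p = a·p₁ + b·p₂ ≈ (-0.578, -0.017, -0.816); φ = arcsin(p_z) ≈ -54.67°, λ = atan2(p_y, p_x) ≈ -178.32°.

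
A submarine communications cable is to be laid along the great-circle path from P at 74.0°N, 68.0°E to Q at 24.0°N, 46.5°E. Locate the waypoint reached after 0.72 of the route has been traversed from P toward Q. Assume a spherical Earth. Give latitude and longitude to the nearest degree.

≈ 38°N, 49°E

From cos δ = sin φ₁ sin φ₂ + cos φ₁ cos φ₂ cos Δλ, the central angle is δ ≈ 0.895 rad (51.3°).
Interpolate at f = 0.72 with slerp weights a = sin((1−f)δ)/sin δ ≈ 0.318, b = sin(fδ)/sin δ ≈ 0.770.
p = a·p₁ + b·p₂ ≈ (0.517, 0.591, 0.619); φ = arcsin(p_z) ≈ 38.22°, λ = atan2(p_y, p_x) ≈ 48.84°.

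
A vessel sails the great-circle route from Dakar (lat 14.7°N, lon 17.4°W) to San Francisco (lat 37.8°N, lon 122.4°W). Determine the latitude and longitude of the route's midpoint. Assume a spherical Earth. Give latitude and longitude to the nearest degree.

≈ lat 39°N, lon 62°W

Convert each endpoint to a unit vector on the sphere (x = cos φ cos λ, y = cos φ sin λ, z = sin φ).
The central angle between the endpoints is δ = arccos(p₁·p₂) ≈ 1.613 rad (92.4°).
Interpolate at f = 1/2 with slerp weights a = sin((1−f)δ)/sin δ ≈ 0.723, b = sin(fδ)/sin δ ≈ 0.723.
p = a·p₁ + b·p₂ ≈ (0.361, -0.691, 0.626); φ = arcsin(p_z) ≈ 38.77°, λ = atan2(p_y, p_x) ≈ -62.42°.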